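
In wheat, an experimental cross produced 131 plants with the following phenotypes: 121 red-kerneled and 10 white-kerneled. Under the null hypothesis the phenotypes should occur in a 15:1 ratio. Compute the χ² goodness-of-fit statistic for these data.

The 15:1 ratio has 16 parts, so with N = 131 the expected counts are:
  red-kerneled: 131 × 15/16 = 122.8125
  white-kerneled: 131 × 1/16 = 8.1875
χ² = Σ (O − E)² / E
  red-kerneled: (121 − 122.8125)² / 122.8125 = 0.0267
  white-kerneled: (10 − 8.1875)² / 8.1875 = 0.4012
χ² = 0.0267 + 0.4012 = 0.4279 ≈ 0.428

0.428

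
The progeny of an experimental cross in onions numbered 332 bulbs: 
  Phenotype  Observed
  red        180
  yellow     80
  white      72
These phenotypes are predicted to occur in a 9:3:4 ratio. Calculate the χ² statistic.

6.763

Under the 9:3:4 hypothesis (Σ ratio = 16, N = 332):
  red: 332 × 9/16 = 186.75
  yellow: 332 × 3/16 = 62.25
  white: 332 × 4/16 = 83
χ² = Σ (O − E)² / E
  red: (180 − 186.75)² / 186.75 = 0.2440
  yellow: (80 − 62.25)² / 62.25 = 5.0612
  white: (72 − 83)² / 83 = 1.4578
χ² = 0.2440 + 5.0612 + 1.4578 = 6.763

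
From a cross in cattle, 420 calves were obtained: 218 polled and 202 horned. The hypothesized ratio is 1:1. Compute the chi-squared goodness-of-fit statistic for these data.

0.610

Expected counts for N = 420 under a 1:1 ratio (total parts = 2):
  polled: 420 × 1/2 = 210
  horned: 420 × 1/2 = 210
χ² = Σ (O − E)² / E
  polled: (218 − 210)² / 210 = 0.3048
  horned: (202 − 210)² / 210 = 0.3048
χ² = 0.3048 + 0.3048 = 0.6096 ≈ 0.610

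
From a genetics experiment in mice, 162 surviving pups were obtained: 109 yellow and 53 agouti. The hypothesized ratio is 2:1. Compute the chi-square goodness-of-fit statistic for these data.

0.028

Expected counts for N = 162 under a 2:1 ratio (total parts = 3):
  yellow: 162 × 2/3 = 108
  agouti: 162 × 1/3 = 54
χ² = Σ (O − E)² / E
  yellow: (109 − 108)² / 108 = 0.0093
  agouti: (53 − 54)² / 54 = 0.0185
χ² = 0.0093 + 0.0185 = 0.0278 ≈ 0.028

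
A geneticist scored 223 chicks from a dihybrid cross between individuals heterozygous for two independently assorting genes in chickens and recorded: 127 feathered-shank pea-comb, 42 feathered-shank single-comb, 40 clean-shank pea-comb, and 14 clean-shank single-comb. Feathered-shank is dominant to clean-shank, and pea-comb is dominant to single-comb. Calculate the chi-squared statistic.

A dihybrid F₂ with independent assortment and complete dominance at both loci gives a 9:3:3:1 phenotypic ratio.
Expected counts for N = 223 under a 9:3:3:1 ratio (total parts = 16):
  feathered-shank pea-comb: 223 × 9/16 = 125.4375
  feathered-shank single-comb: 223 × 3/16 = 41.8125
  clean-shank pea-comb: 223 × 3/16 = 41.8125
  clean-shank single-comb: 223 × 1/16 = 13.9375
χ² = Σ (O − E)² / E
  feathered-shank pea-comb: (127 − 125.4375)² / 125.4375 = 0.0195
  feathered-shank single-comb: (42 − 41.8125)² / 41.8125 = 0.0008
  clean-shank pea-comb: (40 − 41.8125)² / 41.8125 = 0.0786
  clean-shank single-comb: (14 − 13.9375)² / 13.9375 = 0.0003
χ² = 0.0195 + 0.0008 + 0.0786 + 0.0003 = 0.0992 ≈ 0.099

0.099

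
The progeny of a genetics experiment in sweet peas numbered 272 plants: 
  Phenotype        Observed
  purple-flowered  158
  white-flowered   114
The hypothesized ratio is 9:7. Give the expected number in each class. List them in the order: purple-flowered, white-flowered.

Under the 9:7 hypothesis (Σ ratio = 16, N = 272):
  purple-flowered: 272 × 9/16 = 153
  white-flowered: 272 × 7/16 = 119

153, 119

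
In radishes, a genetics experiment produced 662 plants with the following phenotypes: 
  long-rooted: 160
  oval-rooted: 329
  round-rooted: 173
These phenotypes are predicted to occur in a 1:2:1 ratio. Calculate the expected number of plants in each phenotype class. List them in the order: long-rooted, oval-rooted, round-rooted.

165.5, 331, 165.5

Under the 1:2:1 hypothesis (Σ ratio = 4, N = 662):
  long-rooted: 662 × 1/4 = 165.5
  oval-rooted: 662 × 2/4 = 331
  round-rooted: 662 × 1/4 = 165.5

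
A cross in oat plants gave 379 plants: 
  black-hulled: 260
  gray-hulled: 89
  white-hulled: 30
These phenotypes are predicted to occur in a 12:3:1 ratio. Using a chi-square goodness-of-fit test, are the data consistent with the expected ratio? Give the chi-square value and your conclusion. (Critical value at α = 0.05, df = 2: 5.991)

8.279; not consistent

Total ratio parts = 16. Expected numbers out of 379:
  black-hulled: 379 × 12/16 = 284.25
  gray-hulled: 379 × 3/16 = 71.0625
  white-hulled: 379 × 1/16 = 23.6875
χ² = Σ (O − E)² / E
  black-hulled: (260 − 284.25)² / 284.25 = 2.0688
  gray-hulled: (89 − 71.0625)² / 71.0625 = 4.5278
  white-hulled: (30 − 23.6875)² / 23.6875 = 1.6822
χ² = 2.0688 + 4.5278 + 1.6822 = 8.2788 ≈ 8.279
Degrees of freedom = 3 − 1 = 2; critical value at α = 0.05 is 5.991.
Since 8.279 > 5.991, we reject the null hypothesis — the data do not fit the 12:3:1 ratio.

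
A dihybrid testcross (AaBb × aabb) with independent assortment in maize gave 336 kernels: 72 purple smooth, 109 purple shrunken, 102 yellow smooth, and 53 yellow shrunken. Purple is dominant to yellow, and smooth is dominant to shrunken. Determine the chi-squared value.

A dihybrid testcross with independent assortment gives a 1:1:1:1 ratio.
Expected counts for N = 336 under a 1:1:1:1 ratio (total parts = 4):
  purple smooth: 336 × 1/4 = 84
  purple shrunken: 336 × 1/4 = 84
  yellow smooth: 336 × 1/4 = 84
  yellow shrunken: 336 × 1/4 = 84
χ² = Σ (O − E)² / E
  purple smooth: (72 − 84)² / 84 = 1.7143
  purple shrunken: (109 − 84)² / 84 = 7.4405
  yellow smooth: (102 − 84)² / 84 = 3.8571
  yellow shrunken: (53 − 84)² / 84 = 11.4405
χ² = 1.7143 + 7.4405 + 3.8571 + 11.4405 = 24.4524 ≈ 24.452

24.452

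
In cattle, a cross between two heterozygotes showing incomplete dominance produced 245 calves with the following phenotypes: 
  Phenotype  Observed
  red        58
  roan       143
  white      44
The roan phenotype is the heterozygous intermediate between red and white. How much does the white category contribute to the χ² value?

With incomplete dominance, a heterozygote × heterozygote cross gives a 1:2:1 phenotypic ratio.
Total ratio parts = 4. Expected numbers out of 245:
  red: 245 × 1/4 = 61.25
  roan: 245 × 2/4 = 122.5
  white: 245 × 1/4 = 61.25
Contribution of white: (44 − 61.25)² / 61.25 = 4.8582

4.858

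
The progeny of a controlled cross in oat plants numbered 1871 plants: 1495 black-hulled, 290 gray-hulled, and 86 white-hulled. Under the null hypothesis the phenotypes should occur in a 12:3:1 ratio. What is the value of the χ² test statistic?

24.726

Under the 12:3:1 hypothesis (Σ ratio = 16, N = 1871):
  black-hulled: 1871 × 12/16 = 1403.25
  gray-hulled: 1871 × 3/16 = 350.8125
  white-hulled: 1871 × 1/16 = 116.9375
χ² = Σ (O − E)² / E
  black-hulled: (1495 − 1403.25)² / 1403.25 = 5.9990
  gray-hulled: (290 − 350.8125)² / 350.8125 = 10.5417
  white-hulled: (86 − 116.9375)² / 116.9375 = 8.1850
χ² = 5.9990 + 10.5417 + 8.1850 = 24.7257 ≈ 24.726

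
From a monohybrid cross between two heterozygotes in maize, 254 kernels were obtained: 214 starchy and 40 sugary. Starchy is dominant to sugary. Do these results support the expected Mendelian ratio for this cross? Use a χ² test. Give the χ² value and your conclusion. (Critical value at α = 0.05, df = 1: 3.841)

11.596; not consistent

For a monohybrid cross between heterozygotes with complete dominance, the expected phenotypic ratio is 3:1.
Expected counts for N = 254 under a 3:1 ratio (total parts = 4):
  starchy: 254 × 3/4 = 190.5
  sugary: 254 × 1/4 = 63.5
χ² = Σ (O − E)² / E
  starchy: (214 − 190.5)² / 190.5 = 2.8990
  sugary: (40 − 63.5)² / 63.5 = 8.6969
χ² = 2.8990 + 8.6969 = 11.5959 ≈ 11.596
Degrees of freedom = 2 − 1 = 1; critical value at α = 0.05 is 3.841.
Since 11.596 > 3.841, we reject the null hypothesis — the data do not fit the 3:1 ratio.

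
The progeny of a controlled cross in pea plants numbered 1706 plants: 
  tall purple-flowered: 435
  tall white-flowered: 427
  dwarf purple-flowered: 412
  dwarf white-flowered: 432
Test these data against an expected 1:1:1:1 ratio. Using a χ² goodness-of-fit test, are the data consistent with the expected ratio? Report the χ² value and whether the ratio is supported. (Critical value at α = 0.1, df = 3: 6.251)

0.734; consistent

Total ratio parts = 4. Expected numbers out of 1706:
  tall purple-flowered: 1706 × 1/4 = 426.5
  tall white-flowered: 1706 × 1/4 = 426.5
  dwarf purple-flowered: 1706 × 1/4 = 426.5
  dwarf white-flowered: 1706 × 1/4 = 426.5
χ² = Σ (O − E)² / E
  tall purple-flowered: (435 − 426.5)² / 426.5 = 0.1694
  tall white-flowered: (427 − 426.5)² / 426.5 = 0.0006
  dwarf purple-flowered: (412 − 426.5)² / 426.5 = 0.4930
  dwarf white-flowered: (432 − 426.5)² / 426.5 = 0.0709
χ² = 0.1694 + 0.0006 + 0.4930 + 0.0709 = 0.7339 ≈ 0.734
Degrees of freedom = 4 − 1 = 3; critical value at α = 0.1 is 6.251.
Since 0.734 < 6.251, we fail to reject the null hypothesis — the data are consistent with the 1:1:1:1 ratio.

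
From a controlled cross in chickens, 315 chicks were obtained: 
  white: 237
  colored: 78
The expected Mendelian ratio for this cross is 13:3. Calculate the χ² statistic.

7.473

Expected counts for N = 315 under a 13:3 ratio (total parts = 16):
  white: 315 × 13/16 = 255.9375
  colored: 315 × 3/16 = 59.0625
χ² = Σ (O − E)² / E
  white: (237 − 255.9375)² / 255.9375 = 1.4012
  colored: (78 − 59.0625)² / 59.0625 = 6.0720
χ² = 1.4012 + 6.0720 = 7.4732 ≈ 7.473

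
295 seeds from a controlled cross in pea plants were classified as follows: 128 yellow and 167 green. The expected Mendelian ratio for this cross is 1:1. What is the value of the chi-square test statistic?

5.156

The 1:1 ratio has 2 parts, so with N = 295 the expected counts are:
  yellow: 295 × 1/2 = 147.5
  green: 295 × 1/2 = 147.5
χ² = Σ (O − E)² / E
  yellow: (128 − 147.5)² / 147.5 = 2.5780
  green: (167 − 147.5)² / 147.5 = 2.5780
χ² = 2.5780 + 2.5780 = 5.156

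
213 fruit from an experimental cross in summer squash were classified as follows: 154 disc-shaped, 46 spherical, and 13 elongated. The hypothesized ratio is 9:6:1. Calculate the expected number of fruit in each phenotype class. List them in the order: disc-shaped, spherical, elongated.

Expected counts for N = 213 under a 9:6:1 ratio (total parts = 16):
  disc-shaped: 213 × 9/16 = 119.8125
  spherical: 213 × 6/16 = 79.875
  elongated: 213 × 1/16 = 13.3125

119.8125, 79.875, 13.3125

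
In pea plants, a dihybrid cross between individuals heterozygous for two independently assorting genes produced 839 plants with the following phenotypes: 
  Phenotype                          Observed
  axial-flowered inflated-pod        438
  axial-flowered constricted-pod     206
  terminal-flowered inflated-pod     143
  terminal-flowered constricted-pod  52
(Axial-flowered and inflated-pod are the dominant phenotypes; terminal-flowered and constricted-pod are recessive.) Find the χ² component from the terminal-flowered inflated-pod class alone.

1.302

A dihybrid F₂ with independent assortment and complete dominance at both loci gives a 9:3:3:1 phenotypic ratio.
Expected counts for N = 839 under a 9:3:3:1 ratio (total parts = 16):
  axial-flowered inflated-pod: 839 × 9/16 = 471.9375
  axial-flowered constricted-pod: 839 × 3/16 = 157.3125
  terminal-flowered inflated-pod: 839 × 3/16 = 157.3125
  terminal-flowered constricted-pod: 839 × 1/16 = 52.4375
Contribution of terminal-flowered inflated-pod: (143 − 157.3125)² / 157.3125 = 1.3022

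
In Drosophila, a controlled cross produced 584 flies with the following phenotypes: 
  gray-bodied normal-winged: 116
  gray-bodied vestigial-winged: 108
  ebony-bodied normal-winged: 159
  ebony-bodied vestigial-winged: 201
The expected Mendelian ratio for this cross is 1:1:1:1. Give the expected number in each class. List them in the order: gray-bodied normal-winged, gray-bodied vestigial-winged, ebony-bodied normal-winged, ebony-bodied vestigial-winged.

146, 146, 146, 146

The 1:1:1:1 ratio has 4 parts, so with N = 584 the expected counts are:
  gray-bodied normal-winged: 584 × 1/4 = 146
  gray-bodied vestigial-winged: 584 × 1/4 = 146
  ebony-bodied normal-winged: 584 × 1/4 = 146
  ebony-bodied vestigial-winged: 584 × 1/4 = 146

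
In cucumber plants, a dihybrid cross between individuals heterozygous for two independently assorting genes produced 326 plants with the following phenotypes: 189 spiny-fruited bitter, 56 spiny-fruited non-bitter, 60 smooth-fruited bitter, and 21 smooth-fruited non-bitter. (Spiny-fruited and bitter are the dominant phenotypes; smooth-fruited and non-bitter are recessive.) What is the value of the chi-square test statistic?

A dihybrid F₂ with independent assortment and complete dominance at both loci gives a 9:3:3:1 phenotypic ratio.
The 9:3:3:1 ratio has 16 parts, so with N = 326 the expected counts are:
  spiny-fruited bitter: 326 × 9/16 = 183.375
  spiny-fruited non-bitter: 326 × 3/16 = 61.125
  smooth-fruited bitter: 326 × 3/16 = 61.125
  smooth-fruited non-bitter: 326 × 1/16 = 20.375
χ² = Σ (O − E)² / E
  spiny-fruited bitter: (189 − 183.375)² / 183.375 = 0.1725
  spiny-fruited non-bitter: (56 − 61.125)² / 61.125 = 0.4297
  smooth-fruited bitter: (60 − 61.125)² / 61.125 = 0.0207
  smooth-fruited non-bitter: (21 − 20.375)² / 20.375 = 0.0192
χ² = 0.1725 + 0.4297 + 0.0207 + 0.0192 = 0.6421 ≈ 0.642

0.642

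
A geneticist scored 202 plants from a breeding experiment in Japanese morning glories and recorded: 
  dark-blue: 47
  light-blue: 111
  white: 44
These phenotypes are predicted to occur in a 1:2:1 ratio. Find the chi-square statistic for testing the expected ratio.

Under the 1:2:1 hypothesis (Σ ratio = 4, N = 202):
  dark-blue: 202 × 1/4 = 50.5
  light-blue: 202 × 2/4 = 101
  white: 202 × 1/4 = 50.5
χ² = Σ (O − E)² / E
  dark-blue: (47 − 50.5)² / 50.5 = 0.2426
  light-blue: (111 − 101)² / 101 = 0.9901
  white: (44 − 50.5)² / 50.5 = 0.8366
χ² = 0.2426 + 0.9901 + 0.8366 = 2.0693 ≈ 2.069

2.069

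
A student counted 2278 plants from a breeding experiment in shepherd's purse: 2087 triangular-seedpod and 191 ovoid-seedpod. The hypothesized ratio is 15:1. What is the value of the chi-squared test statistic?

Under the 15:1 hypothesis (Σ ratio = 16, N = 2278):
  triangular-seedpod: 2278 × 15/16 = 2135.625
  ovoid-seedpod: 2278 × 1/16 = 142.375
χ² = Σ (O − E)² / E
  triangular-seedpod: (2087 − 2135.625)² / 2135.625 = 1.1071
  ovoid-seedpod: (191 − 142.375)² / 142.375 = 16.6068
χ² = 1.1071 + 16.6068 = 17.7139 ≈ 17.714

17.714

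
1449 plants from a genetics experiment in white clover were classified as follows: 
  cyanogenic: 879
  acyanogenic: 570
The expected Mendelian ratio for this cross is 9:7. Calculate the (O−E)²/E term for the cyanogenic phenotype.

5.016

Under the 9:7 hypothesis (Σ ratio = 16, N = 1449):
  cyanogenic: 1449 × 9/16 = 815.0625
  acyanogenic: 1449 × 7/16 = 633.9375
Contribution of cyanogenic: (879 − 815.0625)² / 815.0625 = 5.0156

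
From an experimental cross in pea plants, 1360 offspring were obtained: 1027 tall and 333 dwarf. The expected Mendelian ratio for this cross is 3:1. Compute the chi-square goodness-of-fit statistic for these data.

0.192

Under the 3:1 hypothesis (Σ ratio = 4, N = 1360):
  tall: 1360 × 3/4 = 1020
  dwarf: 1360 × 1/4 = 340
χ² = Σ (O − E)² / E
  tall: (1027 − 1020)² / 1020 = 0.0480
  dwarf: (333 − 340)² / 340 = 0.1441
χ² = 0.0480 + 0.1441 = 0.1921 ≈ 0.192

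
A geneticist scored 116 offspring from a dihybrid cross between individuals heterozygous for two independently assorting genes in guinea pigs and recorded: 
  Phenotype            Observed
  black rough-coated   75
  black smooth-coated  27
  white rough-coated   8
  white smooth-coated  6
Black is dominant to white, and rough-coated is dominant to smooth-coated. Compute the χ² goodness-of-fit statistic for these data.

A dihybrid F₂ with independent assortment and complete dominance at both loci gives a 9:3:3:1 phenotypic ratio.
Under the 9:3:3:1 hypothesis (Σ ratio = 16, N = 116):
  black rough-coated: 116 × 9/16 = 65.25
  black smooth-coated: 116 × 3/16 = 21.75
  white rough-coated: 116 × 3/16 = 21.75
  white smooth-coated: 116 × 1/16 = 7.25
χ² = Σ (O − E)² / E
  black rough-coated: (75 − 65.25)² / 65.25 = 1.4569
  black smooth-coated: (27 − 21.75)² / 21.75 = 1.2672
  white rough-coated: (8 − 21.75)² / 21.75 = 8.6925
  white smooth-coated: (6 − 7.25)² / 7.25 = 0.2155
χ² = 1.4569 + 1.2672 + 8.6925 + 0.2155 = 11.6321 ≈ 11.632

11.632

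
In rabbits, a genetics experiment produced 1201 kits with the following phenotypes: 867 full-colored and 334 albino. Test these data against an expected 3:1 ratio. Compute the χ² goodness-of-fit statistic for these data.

5.058

Expected counts for N = 1201 under a 3:1 ratio (total parts = 4):
  full-colored: 1201 × 3/4 = 900.75
  albino: 1201 × 1/4 = 300.25
χ² = Σ (O − E)² / E
  full-colored: (867 − 900.75)² / 900.75 = 1.2646
  albino: (334 − 300.25)² / 300.25 = 3.7937
χ² = 1.2646 + 3.7937 = 5.0583 ≈ 5.058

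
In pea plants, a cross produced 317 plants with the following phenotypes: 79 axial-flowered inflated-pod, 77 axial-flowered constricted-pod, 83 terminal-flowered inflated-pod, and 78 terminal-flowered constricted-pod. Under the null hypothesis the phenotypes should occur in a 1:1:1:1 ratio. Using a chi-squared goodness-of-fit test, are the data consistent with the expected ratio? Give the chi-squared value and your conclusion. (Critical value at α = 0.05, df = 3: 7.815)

Under the 1:1:1:1 hypothesis (Σ ratio = 4, N = 317):
  axial-flowered inflated-pod: 317 × 1/4 = 79.25
  axial-flowered constricted-pod: 317 × 1/4 = 79.25
  terminal-flowered inflated-pod: 317 × 1/4 = 79.25
  terminal-flowered constricted-pod: 317 × 1/4 = 79.25
χ² = Σ (O − E)² / E
  axial-flowered inflated-pod: (79 − 79.25)² / 79.25 = 0.0008
  axial-flowered constricted-pod: (77 − 79.25)² / 79.25 = 0.0639
  terminal-flowered inflated-pod: (83 − 79.25)² / 79.25 = 0.1774
  terminal-flowered constricted-pod: (78 − 79.25)² / 79.25 = 0.0197
χ² = 0.0008 + 0.0639 + 0.1774 + 0.0197 = 0.2618 ≈ 0.262
Degrees of freedom = 4 − 1 = 3; critical value at α = 0.05 is 7.815.
Since 0.262 < 7.815, we fail to reject the null hypothesis — the data are consistent with the 1:1:1:1 ratio.

0.262; consistent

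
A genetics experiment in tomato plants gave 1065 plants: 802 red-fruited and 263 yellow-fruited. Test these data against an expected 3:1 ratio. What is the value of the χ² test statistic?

0.053

The 3:1 ratio has 4 parts, so with N = 1065 the expected counts are:
  red-fruited: 1065 × 3/4 = 798.75
  yellow-fruited: 1065 × 1/4 = 266.25
χ² = Σ (O − E)² / E
  red-fruited: (802 − 798.75)² / 798.75 = 0.0132
  yellow-fruited: (263 − 266.25)² / 266.25 = 0.0397
χ² = 0.0132 + 0.0397 = 0.0529 ≈ 0.053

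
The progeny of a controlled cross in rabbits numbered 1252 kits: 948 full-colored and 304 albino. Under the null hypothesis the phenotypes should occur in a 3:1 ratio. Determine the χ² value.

Total ratio parts = 4. Expected numbers out of 1252:
  full-colored: 1252 × 3/4 = 939
  albino: 1252 × 1/4 = 313
χ² = Σ (O − E)² / E
  full-colored: (948 − 939)² / 939 = 0.0863
  albino: (304 − 313)² / 313 = 0.2588
χ² = 0.0863 + 0.2588 = 0.3451 ≈ 0.345

0.345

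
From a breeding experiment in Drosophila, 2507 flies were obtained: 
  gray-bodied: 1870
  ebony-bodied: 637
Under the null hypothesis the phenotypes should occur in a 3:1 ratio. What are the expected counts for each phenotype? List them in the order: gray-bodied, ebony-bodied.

1880.25, 626.75

The 3:1 ratio has 4 parts, so with N = 2507 the expected counts are:
  gray-bodied: 2507 × 3/4 = 1880.25
  ebony-bodied: 2507 × 1/4 = 626.75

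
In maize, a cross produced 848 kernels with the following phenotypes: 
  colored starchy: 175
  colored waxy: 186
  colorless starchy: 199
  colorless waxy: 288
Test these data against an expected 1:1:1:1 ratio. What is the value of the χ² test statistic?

37.689

Expected counts for N = 848 under a 1:1:1:1 ratio (total parts = 4):
  colored starchy: 848 × 1/4 = 212
  colored waxy: 848 × 1/4 = 212
  colorless starchy: 848 × 1/4 = 212
  colorless waxy: 848 × 1/4 = 212
χ² = Σ (O − E)² / E
  colored starchy: (175 − 212)² / 212 = 6.4575
  colored waxy: (186 − 212)² / 212 = 3.1887
  colorless starchy: (199 − 212)² / 212 = 0.7972
  colorless waxy: (288 − 212)² / 212 = 27.2453
χ² = 6.4575 + 3.1887 + 0.7972 + 27.2453 = 37.6887 ≈ 37.689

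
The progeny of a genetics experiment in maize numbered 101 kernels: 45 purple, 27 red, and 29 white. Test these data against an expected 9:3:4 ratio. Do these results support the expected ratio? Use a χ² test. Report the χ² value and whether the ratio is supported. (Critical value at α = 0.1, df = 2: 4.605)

Under the 9:3:4 hypothesis (Σ ratio = 16, N = 101):
  purple: 101 × 9/16 = 56.8125
  red: 101 × 3/16 = 18.9375
  white: 101 × 4/16 = 25.25
χ² = Σ (O − E)² / E
  purple: (45 − 56.8125)² / 56.8125 = 2.4561
  red: (27 − 18.9375)² / 18.9375 = 3.4325
  white: (29 − 25.25)² / 25.25 = 0.5569
χ² = 2.4561 + 3.4325 + 0.5569 = 6.4455 ≈ 6.446
Degrees of freedom = 3 − 1 = 2; critical value at α = 0.1 is 4.605.
Since 6.446 > 4.605, we reject the null hypothesis — the data do not fit the 9:3:4 ratio.

6.446; not consistent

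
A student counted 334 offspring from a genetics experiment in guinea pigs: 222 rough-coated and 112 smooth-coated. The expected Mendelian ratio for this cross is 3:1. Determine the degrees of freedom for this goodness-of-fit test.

A goodness-of-fit test with 2 phenotype classes has df = 2 − 1 = 1.

1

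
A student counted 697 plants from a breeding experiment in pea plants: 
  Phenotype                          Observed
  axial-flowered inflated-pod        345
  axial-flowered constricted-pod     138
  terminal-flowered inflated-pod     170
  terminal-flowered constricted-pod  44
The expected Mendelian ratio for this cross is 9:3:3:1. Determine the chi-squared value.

17.889

Total ratio parts = 16. Expected numbers out of 697:
  axial-flowered inflated-pod: 697 × 9/16 = 392.0625
  axial-flowered constricted-pod: 697 × 3/16 = 130.6875
  terminal-flowered inflated-pod: 697 × 3/16 = 130.6875
  terminal-flowered constricted-pod: 697 × 1/16 = 43.5625
χ² = Σ (O − E)² / E
  axial-flowered inflated-pod: (345 − 392.0625)² / 392.0625 = 5.6493
  axial-flowered constricted-pod: (138 − 130.6875)² / 130.6875 = 0.4092
  terminal-flowered inflated-pod: (170 − 130.6875)² / 130.6875 = 11.8257
  terminal-flowered constricted-pod: (44 − 43.5625)² / 43.5625 = 0.0044
χ² = 5.6493 + 0.4092 + 11.8257 + 0.0044 = 17.8886 ≈ 17.889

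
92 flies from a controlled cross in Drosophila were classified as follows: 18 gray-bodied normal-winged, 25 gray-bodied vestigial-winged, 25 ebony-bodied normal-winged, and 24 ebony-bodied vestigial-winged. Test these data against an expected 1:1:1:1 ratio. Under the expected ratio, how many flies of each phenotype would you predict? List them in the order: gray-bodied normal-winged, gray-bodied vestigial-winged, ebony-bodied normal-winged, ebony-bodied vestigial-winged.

23, 23, 23, 23

Total ratio parts = 4. Expected numbers out of 92:
  gray-bodied normal-winged: 92 × 1/4 = 23
  gray-bodied vestigial-winged: 92 × 1/4 = 23
  ebony-bodied normal-winged: 92 × 1/4 = 23
  ebony-bodied vestigial-winged: 92 × 1/4 = 23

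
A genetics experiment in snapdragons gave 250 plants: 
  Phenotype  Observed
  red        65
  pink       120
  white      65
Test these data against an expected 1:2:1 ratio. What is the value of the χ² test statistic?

0.400

Expected counts for N = 250 under a 1:2:1 ratio (total parts = 4):
  red: 250 × 1/4 = 62.5
  pink: 250 × 2/4 = 125
  white: 250 × 1/4 = 62.5
χ² = Σ (O − E)² / E
  red: (65 − 62.5)² / 62.5 = 0.1000
  pink: (120 − 125)² / 125 = 0.2000
  white: (65 − 62.5)² / 62.5 = 0.1000
χ² = 0.1000 + 0.2000 + 0.1000 = 0.400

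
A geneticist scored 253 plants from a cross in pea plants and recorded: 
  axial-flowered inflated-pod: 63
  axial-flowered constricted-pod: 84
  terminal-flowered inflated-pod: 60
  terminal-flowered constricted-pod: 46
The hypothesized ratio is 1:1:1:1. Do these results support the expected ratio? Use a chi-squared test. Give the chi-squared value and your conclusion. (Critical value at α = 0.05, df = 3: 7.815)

11.680; not consistent

The 1:1:1:1 ratio has 4 parts, so with N = 253 the expected counts are:
  axial-flowered inflated-pod: 253 × 1/4 = 63.25
  axial-flowered constricted-pod: 253 × 1/4 = 63.25
  terminal-flowered inflated-pod: 253 × 1/4 = 63.25
  terminal-flowered constricted-pod: 253 × 1/4 = 63.25
χ² = Σ (O − E)² / E
  axial-flowered inflated-pod: (63 − 63.25)² / 63.25 = 0.0010
  axial-flowered constricted-pod: (84 − 63.25)² / 63.25 = 6.8073
  terminal-flowered inflated-pod: (60 − 63.25)² / 63.25 = 0.1670
  terminal-flowered constricted-pod: (46 − 63.25)² / 63.25 = 4.7045
χ² = 0.0010 + 6.8073 + 0.1670 + 4.7045 = 11.6798 ≈ 11.680
Degrees of freedom = 4 − 1 = 3; critical value at α = 0.05 is 7.815.
Since 11.680 > 7.815, we reject the null hypothesis — the data do not fit the 1:1:1:1 ratio.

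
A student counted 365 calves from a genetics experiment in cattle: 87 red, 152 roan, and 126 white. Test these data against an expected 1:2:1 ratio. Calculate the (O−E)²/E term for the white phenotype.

13.234

Under the 1:2:1 hypothesis (Σ ratio = 4, N = 365):
  red: 365 × 1/4 = 91.25
  roan: 365 × 2/4 = 182.5
  white: 365 × 1/4 = 91.25
Contribution of white: (126 − 91.25)² / 91.25 = 13.2336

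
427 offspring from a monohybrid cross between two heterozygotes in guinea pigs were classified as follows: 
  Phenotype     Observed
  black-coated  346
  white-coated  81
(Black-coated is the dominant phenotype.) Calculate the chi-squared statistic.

For a monohybrid cross between heterozygotes with complete dominance, the expected phenotypic ratio is 3:1.
Under the 3:1 hypothesis (Σ ratio = 4, N = 427):
  black-coated: 427 × 3/4 = 320.25
  white-coated: 427 × 1/4 = 106.75
χ² = Σ (O − E)² / E
  black-coated: (346 − 320.25)² / 320.25 = 2.0705
  white-coated: (81 − 106.75)² / 106.75 = 6.2114
χ² = 2.0705 + 6.2114 = 8.2819 ≈ 8.282

8.282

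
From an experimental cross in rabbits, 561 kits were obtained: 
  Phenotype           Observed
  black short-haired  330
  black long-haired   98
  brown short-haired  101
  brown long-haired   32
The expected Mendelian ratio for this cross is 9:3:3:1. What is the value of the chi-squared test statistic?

1.586

Total ratio parts = 16. Expected numbers out of 561:
  black short-haired: 561 × 9/16 = 315.5625
  black long-haired: 561 × 3/16 = 105.1875
  brown short-haired: 561 × 3/16 = 105.1875
  brown long-haired: 561 × 1/16 = 35.0625
χ² = Σ (O − E)² / E
  black short-haired: (330 − 315.5625)² / 315.5625 = 0.6605
  black long-haired: (98 − 105.1875)² / 105.1875 = 0.4911
  brown short-haired: (101 − 105.1875)² / 105.1875 = 0.1667
  brown long-haired: (32 − 35.0625)² / 35.0625 = 0.2675
χ² = 0.6605 + 0.4911 + 0.1667 + 0.2675 = 1.5858 ≈ 1.586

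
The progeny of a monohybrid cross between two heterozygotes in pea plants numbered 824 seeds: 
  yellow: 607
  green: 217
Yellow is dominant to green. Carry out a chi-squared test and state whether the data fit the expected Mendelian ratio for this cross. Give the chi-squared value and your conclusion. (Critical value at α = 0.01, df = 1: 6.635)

For a monohybrid cross between heterozygotes with complete dominance, the expected phenotypic ratio is 3:1.
The 3:1 ratio has 4 parts, so with N = 824 the expected counts are:
  yellow: 824 × 3/4 = 618
  green: 824 × 1/4 = 206
χ² = Σ (O − E)² / E
  yellow: (607 − 618)² / 618 = 0.1958
  green: (217 − 206)² / 206 = 0.5874
χ² = 0.1958 + 0.5874 = 0.7832 ≈ 0.783
Degrees of freedom = 2 − 1 = 1; critical value at α = 0.01 is 6.635.
Since 0.783 < 6.635, we fail to reject the null hypothesis — the data are consistent with the 3:1 ratio.

0.783; consistent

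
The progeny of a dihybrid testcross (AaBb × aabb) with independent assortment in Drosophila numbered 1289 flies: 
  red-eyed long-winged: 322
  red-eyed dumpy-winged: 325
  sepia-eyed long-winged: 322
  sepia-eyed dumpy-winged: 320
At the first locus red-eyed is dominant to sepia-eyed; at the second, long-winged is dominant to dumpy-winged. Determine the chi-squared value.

A dihybrid testcross with independent assortment gives a 1:1:1:1 ratio.
Total ratio parts = 4. Expected numbers out of 1289:
  red-eyed long-winged: 1289 × 1/4 = 322.25
  red-eyed dumpy-winged: 1289 × 1/4 = 322.25
  sepia-eyed long-winged: 1289 × 1/4 = 322.25
  sepia-eyed dumpy-winged: 1289 × 1/4 = 322.25
χ² = Σ (O − E)² / E
  red-eyed long-winged: (322 − 322.25)² / 322.25 = 0.0002
  red-eyed dumpy-winged: (325 − 322.25)² / 322.25 = 0.0235
  sepia-eyed long-winged: (322 − 322.25)² / 322.25 = 0.0002
  sepia-eyed dumpy-winged: (320 − 322.25)² / 322.25 = 0.0157
χ² = 0.0002 + 0.0235 + 0.0002 + 0.0157 = 0.0396 ≈ 0.040

0.040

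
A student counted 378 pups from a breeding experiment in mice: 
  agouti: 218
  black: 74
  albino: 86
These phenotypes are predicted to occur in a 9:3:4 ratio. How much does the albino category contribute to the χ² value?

The 9:3:4 ratio has 16 parts, so with N = 378 the expected counts are:
  agouti: 378 × 9/16 = 212.625
  black: 378 × 3/16 = 70.875
  albino: 378 × 4/16 = 94.5
Contribution of albino: (86 − 94.5)² / 94.5 = 0.7646

0.765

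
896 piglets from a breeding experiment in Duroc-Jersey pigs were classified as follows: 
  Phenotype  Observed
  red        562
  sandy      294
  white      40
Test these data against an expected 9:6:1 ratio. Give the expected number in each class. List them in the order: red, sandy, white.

504, 336, 56

Expected counts for N = 896 under a 9:6:1 ratio (total parts = 16):
  red: 896 × 9/16 = 504
  sandy: 896 × 6/16 = 336
  white: 896 × 1/16 = 56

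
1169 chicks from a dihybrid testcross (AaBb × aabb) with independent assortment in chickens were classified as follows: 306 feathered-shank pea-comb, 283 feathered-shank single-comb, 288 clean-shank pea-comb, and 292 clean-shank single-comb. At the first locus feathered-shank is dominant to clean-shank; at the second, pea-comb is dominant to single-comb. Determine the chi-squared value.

1.002

A dihybrid testcross with independent assortment gives a 1:1:1:1 ratio.
Expected counts for N = 1169 under a 1:1:1:1 ratio (total parts = 4):
  feathered-shank pea-comb: 1169 × 1/4 = 292.25
  feathered-shank single-comb: 1169 × 1/4 = 292.25
  clean-shank pea-comb: 1169 × 1/4 = 292.25
  clean-shank single-comb: 1169 × 1/4 = 292.25
χ² = Σ (O − E)² / E
  feathered-shank pea-comb: (306 − 292.25)² / 292.25 = 0.6469
  feathered-shank single-comb: (283 − 292.25)² / 292.25 = 0.2928
  clean-shank pea-comb: (288 − 292.25)² / 292.25 = 0.0618
  clean-shank single-comb: (292 − 292.25)² / 292.25 = 0.0002
χ² = 0.6469 + 0.2928 + 0.0618 + 0.0002 = 1.0017 ≈ 1.002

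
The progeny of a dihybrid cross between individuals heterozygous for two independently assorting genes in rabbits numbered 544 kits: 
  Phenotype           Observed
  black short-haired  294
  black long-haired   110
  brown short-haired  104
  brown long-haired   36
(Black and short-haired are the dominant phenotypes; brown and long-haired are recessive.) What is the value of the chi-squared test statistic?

A dihybrid F₂ with independent assortment and complete dominance at both loci gives a 9:3:3:1 phenotypic ratio.
Total ratio parts = 16. Expected numbers out of 544:
  black short-haired: 544 × 9/16 = 306
  black long-haired: 544 × 3/16 = 102
  brown short-haired: 544 × 3/16 = 102
  brown long-haired: 544 × 1/16 = 34
χ² = Σ (O − E)² / E
  black short-haired: (294 − 306)² / 306 = 0.4706
  black long-haired: (110 − 102)² / 102 = 0.6275
  brown short-haired: (104 − 102)² / 102 = 0.0392
  brown long-haired: (36 − 34)² / 34 = 0.1176
χ² = 0.4706 + 0.6275 + 0.0392 + 0.1176 = 1.2549 ≈ 1.255

1.255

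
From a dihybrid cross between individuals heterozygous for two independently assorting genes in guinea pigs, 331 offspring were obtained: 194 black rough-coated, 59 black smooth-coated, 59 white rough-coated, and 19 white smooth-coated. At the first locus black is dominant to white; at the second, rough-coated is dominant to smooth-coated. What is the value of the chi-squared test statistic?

A dihybrid F₂ with independent assortment and complete dominance at both loci gives a 9:3:3:1 phenotypic ratio.
Total ratio parts = 16. Expected numbers out of 331:
  black rough-coated: 331 × 9/16 = 186.1875
  black smooth-coated: 331 × 3/16 = 62.0625
  white rough-coated: 331 × 3/16 = 62.0625
  white smooth-coated: 331 × 1/16 = 20.6875
χ² = Σ (O − E)² / E
  black rough-coated: (194 − 186.1875)² / 186.1875 = 0.3278
  black smooth-coated: (59 − 62.0625)² / 62.0625 = 0.1511
  white rough-coated: (59 − 62.0625)² / 62.0625 = 0.1511
  white smooth-coated: (19 − 20.6875)² / 20.6875 = 0.1377
χ² = 0.3278 + 0.1511 + 0.1511 + 0.1377 = 0.7677 ≈ 0.768

0.768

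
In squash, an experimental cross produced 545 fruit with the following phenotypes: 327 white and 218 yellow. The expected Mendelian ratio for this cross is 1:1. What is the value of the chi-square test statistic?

The 1:1 ratio has 2 parts, so with N = 545 the expected counts are:
  white: 545 × 1/2 = 272.5
  yellow: 545 × 1/2 = 272.5
χ² = Σ (O − E)² / E
  white: (327 − 272.5)² / 272.5 = 10.9000
  yellow: (218 − 272.5)² / 272.5 = 10.9000
χ² = 10.9000 + 10.9000 = 21.800

21.800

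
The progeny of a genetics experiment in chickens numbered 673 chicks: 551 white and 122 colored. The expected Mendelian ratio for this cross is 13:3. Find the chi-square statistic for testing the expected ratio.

0.171

Total ratio parts = 16. Expected numbers out of 673:
  white: 673 × 13/16 = 546.8125
  colored: 673 × 3/16 = 126.1875
χ² = Σ (O − E)² / E
  white: (551 − 546.8125)² / 546.8125 = 0.0321
  colored: (122 − 126.1875)² / 126.1875 = 0.1390
χ² = 0.0321 + 0.1390 = 0.1711 ≈ 0.171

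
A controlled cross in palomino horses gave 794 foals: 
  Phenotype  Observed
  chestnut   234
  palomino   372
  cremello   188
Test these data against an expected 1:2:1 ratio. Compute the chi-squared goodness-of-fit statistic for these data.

8.479

Under the 1:2:1 hypothesis (Σ ratio = 4, N = 794):
  chestnut: 794 × 1/4 = 198.5
  palomino: 794 × 2/4 = 397
  cremello: 794 × 1/4 = 198.5
χ² = Σ (O − E)² / E
  chestnut: (234 − 198.5)² / 198.5 = 6.3489
  palomino: (372 − 397)² / 397 = 1.5743
  cremello: (188 − 198.5)² / 198.5 = 0.5554
χ² = 6.3489 + 1.5743 + 0.5554 = 8.4786 ≈ 8.479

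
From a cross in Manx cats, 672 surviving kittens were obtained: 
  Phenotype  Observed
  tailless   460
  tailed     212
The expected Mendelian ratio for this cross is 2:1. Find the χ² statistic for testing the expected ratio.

0.964

Under the 2:1 hypothesis (Σ ratio = 3, N = 672):
  tailless: 672 × 2/3 = 448
  tailed: 672 × 1/3 = 224
χ² = Σ (O − E)² / E
  tailless: (460 − 448)² / 448 = 0.3214
  tailed: (212 − 224)² / 224 = 0.6429
χ² = 0.3214 + 0.6429 = 0.9643 ≈ 0.964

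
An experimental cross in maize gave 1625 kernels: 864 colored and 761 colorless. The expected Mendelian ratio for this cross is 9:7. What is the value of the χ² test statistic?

6.267

Expected counts for N = 1625 under a 9:7 ratio (total parts = 16):
  colored: 1625 × 9/16 = 914.0625
  colorless: 1625 × 7/16 = 710.9375
χ² = Σ (O − E)² / E
  colored: (864 − 914.0625)² / 914.0625 = 2.7419
  colorless: (761 − 710.9375)² / 710.9375 = 3.5253
χ² = 2.7419 + 3.5253 = 6.2672 ≈ 6.267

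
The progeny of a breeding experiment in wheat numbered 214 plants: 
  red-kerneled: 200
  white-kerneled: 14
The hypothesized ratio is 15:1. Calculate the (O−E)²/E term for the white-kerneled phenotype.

The 15:1 ratio has 16 parts, so with N = 214 the expected counts are:
  red-kerneled: 214 × 15/16 = 200.625
  white-kerneled: 214 × 1/16 = 13.375
Contribution of white-kerneled: (14 − 13.375)² / 13.375 = 0.0292

0.029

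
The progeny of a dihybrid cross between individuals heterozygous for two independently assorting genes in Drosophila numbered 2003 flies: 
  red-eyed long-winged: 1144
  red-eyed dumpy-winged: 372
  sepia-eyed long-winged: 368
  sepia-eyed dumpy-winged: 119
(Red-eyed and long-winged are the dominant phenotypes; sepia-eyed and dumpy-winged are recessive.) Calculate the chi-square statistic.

0.758

A dihybrid F₂ with independent assortment and complete dominance at both loci gives a 9:3:3:1 phenotypic ratio.
Total ratio parts = 16. Expected numbers out of 2003:
  red-eyed long-winged: 2003 × 9/16 = 1126.6875
  red-eyed dumpy-winged: 2003 × 3/16 = 375.5625
  sepia-eyed long-winged: 2003 × 3/16 = 375.5625
  sepia-eyed dumpy-winged: 2003 × 1/16 = 125.1875
χ² = Σ (O − E)² / E
  red-eyed long-winged: (1144 − 1126.6875)² / 1126.6875 = 0.2660
  red-eyed dumpy-winged: (372 − 375.5625)² / 375.5625 = 0.0338
  sepia-eyed long-winged: (368 − 375.5625)² / 375.5625 = 0.1523
  sepia-eyed dumpy-winged: (119 − 125.1875)² / 125.1875 = 0.3058
χ² = 0.2660 + 0.0338 + 0.1523 + 0.3058 = 0.7579 ≈ 0.758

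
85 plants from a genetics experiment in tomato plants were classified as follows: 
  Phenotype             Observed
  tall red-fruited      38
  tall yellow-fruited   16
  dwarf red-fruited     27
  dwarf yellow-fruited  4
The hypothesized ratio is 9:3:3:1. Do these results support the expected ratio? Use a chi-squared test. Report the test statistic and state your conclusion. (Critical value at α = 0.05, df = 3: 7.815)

Total ratio parts = 16. Expected numbers out of 85:
  tall red-fruited: 85 × 9/16 = 47.8125
  tall yellow-fruited: 85 × 3/16 = 15.9375
  dwarf red-fruited: 85 × 3/16 = 15.9375
  dwarf yellow-fruited: 85 × 1/16 = 5.3125
χ² = Σ (O − E)² / E
  tall red-fruited: (38 − 47.8125)² / 47.8125 = 2.0138
  tall yellow-fruited: (16 − 15.9375)² / 15.9375 = 0.0002
  dwarf red-fruited: (27 − 15.9375)² / 15.9375 = 7.6787
  dwarf yellow-fruited: (4 − 5.3125)² / 5.3125 = 0.3243
χ² = 2.0138 + 0.0002 + 7.6787 + 0.3243 = 10.017
Degrees of freedom = 4 − 1 = 3; critical value at α = 0.05 is 7.815.
Since 10.017 > 7.815, we reject the null hypothesis — the data do not fit the 9:3:3:1 ratio.

10.017; not consistent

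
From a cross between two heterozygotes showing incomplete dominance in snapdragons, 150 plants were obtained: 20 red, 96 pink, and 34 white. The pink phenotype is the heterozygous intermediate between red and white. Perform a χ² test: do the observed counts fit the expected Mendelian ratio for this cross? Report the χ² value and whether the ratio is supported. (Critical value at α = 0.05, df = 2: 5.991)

14.373; not consistent

With incomplete dominance, a heterozygote × heterozygote cross gives a 1:2:1 phenotypic ratio.
Under the 1:2:1 hypothesis (Σ ratio = 4, N = 150):
  red: 150 × 1/4 = 37.5
  pink: 150 × 2/4 = 75
  white: 150 × 1/4 = 37.5
χ² = Σ (O − E)² / E
  red: (20 − 37.5)² / 37.5 = 8.1667
  pink: (96 − 75)² / 75 = 5.8800
  white: (34 − 37.5)² / 37.5 = 0.3267
χ² = 8.1667 + 5.8800 + 0.3267 = 14.3734 ≈ 14.373
Degrees of freedom = 3 − 1 = 2; critical value at α = 0.05 is 5.991.
Since 14.373 > 5.991, we reject the null hypothesis — the data do not fit the 1:2:1 ratio.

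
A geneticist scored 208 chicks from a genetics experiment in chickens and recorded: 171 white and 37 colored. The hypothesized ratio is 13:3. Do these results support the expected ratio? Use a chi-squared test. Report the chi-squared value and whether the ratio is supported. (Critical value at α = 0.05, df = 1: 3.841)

Expected counts for N = 208 under a 13:3 ratio (total parts = 16):
  white: 208 × 13/16 = 169
  colored: 208 × 3/16 = 39
χ² = Σ (O − E)² / E
  white: (171 − 169)² / 169 = 0.0237
  colored: (37 − 39)² / 39 = 0.1026
χ² = 0.0237 + 0.1026 = 0.1263 ≈ 0.126
Degrees of freedom = 2 − 1 = 1; critical value at α = 0.05 is 3.841.
Since 0.126 < 3.841, we fail to reject the null hypothesis — the data are consistent with the 13:3 ratio.

0.126; consistent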